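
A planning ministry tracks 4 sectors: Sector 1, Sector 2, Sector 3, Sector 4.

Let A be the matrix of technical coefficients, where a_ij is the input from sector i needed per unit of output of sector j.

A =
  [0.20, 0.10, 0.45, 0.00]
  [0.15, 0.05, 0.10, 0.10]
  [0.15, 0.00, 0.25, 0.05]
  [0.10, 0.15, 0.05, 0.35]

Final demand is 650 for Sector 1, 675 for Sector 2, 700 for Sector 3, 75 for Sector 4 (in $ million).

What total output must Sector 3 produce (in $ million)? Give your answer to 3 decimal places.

x_3 = 1325.382

I − A =
  [   0.80    -0.10    -0.45     0.00]
  [  -0.15     0.95    -0.10    -0.10]
  [  -0.15     0.00     0.75    -0.05]
  [  -0.10    -0.15    -0.05     0.65]
Compute the cofactors C_ij = (−1)^(i+j)·(3×3 minor ij) of I−A; the adjugate is their transpose:
adj(I−A) = Cᵀ =
  [ 0.448750   0.051875   0.278125   0.029375]
  [ 0.091250   0.341875   0.104375   0.060625]
  [ 0.096250   0.016250   0.471250   0.038750]
  [ 0.097500   0.088125   0.103125   0.493125]
det(I−A) = Σ_j (I−A)_1j·C_1j = (0.80)(0.448750) + (-0.10)(0.091250) + (-0.45)(0.096250) + (0.00)(0.097500) = 0.3065625
(I − A)⁻¹ = adj(I−A) / det(I−A) ≈
  [   1.4638     0.1692     0.9072     0.0958]
  [   0.2977     1.1152     0.3405     0.1978]
  [   0.3140     0.0530     1.5372     0.1264]
  [   0.3180     0.2875     0.3364     1.6086]
x = (I − A)⁻¹ d = adj(I−A)·d / det(I−A), with det(I−A) = 0.3065625:
  x_1 = (0.448750·650 + 0.051875·675 + 0.278125·700 + 0.029375·75) / 0.3065625 = 523.59375 / 0.3065625 ≈ 1707.951
  x_2 = (0.091250·650 + 0.341875·675 + 0.104375·700 + 0.060625·75) / 0.3065625 = 367.6875 / 0.3065625 ≈ 1199.388
  x_3 = (0.096250·650 + 0.016250·675 + 0.471250·700 + 0.038750·75) / 0.3065625 = 406.3125 / 0.3065625 ≈ 1325.382
  x_4 = (0.097500·650 + 0.088125·675 + 0.103125·700 + 0.493125·75) / 0.3065625 = 232.03125 / 0.3065625 ≈ 756.881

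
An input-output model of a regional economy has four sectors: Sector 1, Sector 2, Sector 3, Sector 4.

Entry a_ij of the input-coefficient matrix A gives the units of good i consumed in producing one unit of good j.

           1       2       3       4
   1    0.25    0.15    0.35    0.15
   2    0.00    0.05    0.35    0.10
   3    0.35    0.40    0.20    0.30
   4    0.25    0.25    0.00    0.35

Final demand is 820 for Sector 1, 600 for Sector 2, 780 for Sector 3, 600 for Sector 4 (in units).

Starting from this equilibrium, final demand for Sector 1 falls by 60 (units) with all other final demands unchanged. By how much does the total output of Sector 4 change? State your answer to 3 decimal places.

Δx_4 = -92.953

I − A =
  [   0.75    -0.15    -0.35    -0.15]
  [   0.00     0.95    -0.35    -0.10]
  [  -0.35    -0.40     0.80    -0.30]
  [  -0.25    -0.25     0.00     0.65]
Compute the cofactors C_ij = (−1)^(i+j)·(3×3 minor ij) of I−A; the adjugate is their transpose:
adj(I−A) = Cᵀ =
  [ 0.356750   0.225250   0.254625   0.234500]
  [ 0.125875   0.254125   0.166250   0.144875]
  [ 0.288625   0.294750   0.405000   0.298875]
  [ 0.185625   0.184375   0.161875   0.330250]
det(I−A) = Σ_j (I−A)_1j·C_1j = (0.75)(0.356750) + (-0.15)(0.125875) + (-0.35)(0.288625) + (-0.15)(0.185625) = 0.11981875
(I − A)⁻¹ = adj(I−A) / det(I−A) ≈
  [   2.9774     1.8799     2.1251     1.9571]
  [   1.0505     2.1209     1.3875     1.2091]
  [   2.4088     2.4600     3.3801     2.4944]
  [   1.5492     1.5388     1.3510     2.7562]
Δx = (I − A)⁻¹ Δd with Δd having -60 in the Sector 1 component and 0 elsewhere.
So Δx_4 = L_41 · (-60), where L_41 = adj(I−A)_41 / det(I−A) = 0.185625 / 0.11981875.
Δx_4 = 0.185625 × (-60) / 0.11981875 = -11.1375 / 0.11981875 ≈ -92.953.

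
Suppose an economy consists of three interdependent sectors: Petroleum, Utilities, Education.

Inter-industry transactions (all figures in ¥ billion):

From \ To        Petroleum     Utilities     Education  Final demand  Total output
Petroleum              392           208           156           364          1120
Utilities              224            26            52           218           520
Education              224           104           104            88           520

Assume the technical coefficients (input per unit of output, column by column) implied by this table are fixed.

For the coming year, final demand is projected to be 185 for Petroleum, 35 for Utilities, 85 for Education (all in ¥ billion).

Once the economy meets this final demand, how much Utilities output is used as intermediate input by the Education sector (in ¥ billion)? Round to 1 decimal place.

Technical coefficients a_ij = z_ij / X_j:
  a_11 = 392/1120 = 0.35, a_21 = 224/1120 = 0.20, a_31 = 224/1120 = 0.20
  a_12 = 208/520 = 0.40, a_22 = 26/520 = 0.05, a_32 = 104/520 = 0.20
  a_13 = 156/520 = 0.30, a_23 = 52/520 = 0.10, a_33 = 104/520 = 0.20
I − A =
  [   0.65    -0.40    -0.30]
  [  -0.20     0.95    -0.10]
  [  -0.20    -0.20     0.80]
Cofactors of I−A, C_ij = (−1)^(i+j)·(minor ij) (rows/columns in the sector order above):
  C_11 = (0.95)(0.80) − (-0.10)(-0.20) = 0.7400
  C_12 = −[(-0.20)(0.80) − (-0.10)(-0.20)] = 0.1800
  C_13 = (-0.20)(-0.20) − (0.95)(-0.20) = 0.2300
  C_21 = −[(-0.40)(0.80) − (-0.30)(-0.20)] = 0.3800
  C_22 = (0.65)(0.80) − (-0.30)(-0.20) = 0.4600
  C_23 = −[(0.65)(-0.20) − (-0.40)(-0.20)] = 0.2100
  C_31 = (-0.40)(-0.10) − (-0.30)(0.95) = 0.3250
  C_32 = −[(0.65)(-0.10) − (-0.30)(-0.20)] = 0.1250
  C_33 = (0.65)(0.95) − (-0.40)(-0.20) = 0.5375
det(I−A) = Σ_j (I−A)_1j·C_1j = (0.65)(0.7400) + (-0.40)(0.1800) + (-0.30)(0.2300) = 0.3400
adj(I−A) = Cᵀ =
  [ 0.7400   0.3800   0.3250]
  [ 0.1800   0.4600   0.1250]
  [ 0.2300   0.2100   0.5375]
(I − A)⁻¹ = adj(I−A) / det(I−A) ≈
  [   2.1765     1.1176     0.9559]
  [   0.5294     1.3529     0.3676]
  [   0.6765     0.6176     1.5809]
First solve x = (I − A)⁻¹ d = adj(I−A)·d / det(I−A); in particular x_3 = (0.2300·185 + 0.2100·35 + 0.5375·85) / 0.3400 = 95.5875 / 0.3400 ≈ 281.140.
Intermediate flow from 2 to 3: z_23 = a_23 · x_3 = 0.10 × 95.5875 / 0.3400 = 9.55875 / 0.3400 ≈ 28.1.

z_23 = 28.1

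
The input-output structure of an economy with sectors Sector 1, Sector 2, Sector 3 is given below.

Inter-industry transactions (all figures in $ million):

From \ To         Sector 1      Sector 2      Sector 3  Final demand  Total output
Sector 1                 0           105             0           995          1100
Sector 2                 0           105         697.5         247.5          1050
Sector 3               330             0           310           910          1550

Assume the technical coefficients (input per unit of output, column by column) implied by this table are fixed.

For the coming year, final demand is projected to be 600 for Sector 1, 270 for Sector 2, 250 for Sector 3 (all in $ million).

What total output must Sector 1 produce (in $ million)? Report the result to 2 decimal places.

Technical coefficients a_ij = z_ij / X_j:
  a_11 = 0/1100 = 0.00, a_21 = 0/1100 = 0.00, a_31 = 330/1100 = 0.30
  a_12 = 105/1050 = 0.10, a_22 = 105/1050 = 0.10, a_32 = 0/1050 = 0.00
  a_13 = 0/1550 = 0.00, a_23 = 697.5/1550 = 0.45, a_33 = 310/1550 = 0.20
I − A =
  [   1.00    -0.10     0.00]
  [   0.00     0.90    -0.45]
  [  -0.30     0.00     0.80]
Cofactors of I−A, C_ij = (−1)^(i+j)·(minor ij) (rows/columns in the sector order above):
  C_11 = (0.90)(0.80) − (-0.45)(0.00) = 0.7200
  C_12 = −[(0.00)(0.80) − (-0.45)(-0.30)] = 0.1350
  C_13 = (0.00)(0.00) − (0.90)(-0.30) = 0.2700
  C_21 = −[(-0.10)(0.80) − (0.00)(0.00)] = 0.0800
  C_22 = (1.00)(0.80) − (0.00)(-0.30) = 0.8000
  C_23 = −[(1.00)(0.00) − (-0.10)(-0.30)] = 0.0300
  C_31 = (-0.10)(-0.45) − (0.00)(0.90) = 0.0450
  C_32 = −[(1.00)(-0.45) − (0.00)(0.00)] = 0.4500
  C_33 = (1.00)(0.90) − (-0.10)(0.00) = 0.9000
det(I−A) = Σ_j (I−A)_1j·C_1j = (1.00)(0.7200) + (-0.10)(0.1350) + (0.00)(0.2700) = 0.7065
adj(I−A) = Cᵀ =
  [ 0.7200   0.0800   0.0450]
  [ 0.1350   0.8000   0.4500]
  [ 0.2700   0.0300   0.9000]
(I − A)⁻¹ = adj(I−A) / det(I−A) ≈
  [   1.0191     0.1132     0.0637]
  [   0.1911     1.1323     0.6369]
  [   0.3822     0.0425     1.2739]
x = (I − A)⁻¹ d = adj(I−A)·d / det(I−A), with det(I−A) = 0.7065:
  x_1 = (0.7200·600 + 0.0800·270 + 0.0450·250) / 0.7065 = 464.85 / 0.7065 ≈ 657.96
  x_2 = (0.1350·600 + 0.8000·270 + 0.4500·250) / 0.7065 = 409.50 / 0.7065 ≈ 579.62
  x_3 = (0.2700·600 + 0.0300·270 + 0.9000·250) / 0.7065 = 395.10 / 0.7065 ≈ 559.24

x_1 = 657.96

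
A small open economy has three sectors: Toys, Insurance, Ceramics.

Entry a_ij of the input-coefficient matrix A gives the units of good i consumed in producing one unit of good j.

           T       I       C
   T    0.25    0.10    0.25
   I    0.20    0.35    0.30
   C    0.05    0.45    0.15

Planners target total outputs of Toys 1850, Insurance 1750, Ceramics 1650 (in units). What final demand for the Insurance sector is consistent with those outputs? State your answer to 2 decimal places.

I − A =
  [   0.75    -0.10    -0.25]
  [  -0.20     0.65    -0.30]
  [  -0.05    -0.45     0.85]
d = (I − A) x:
  d_T = (+0.75)·1850 + (-0.10)·1750 + (-0.25)·1650 = 800.00
  d_I = (-0.20)·1850 + (+0.65)·1750 + (-0.30)·1650 = 272.50
  d_C = (-0.05)·1850 + (-0.45)·1750 + (+0.85)·1650 = 522.50

d_I = 272.50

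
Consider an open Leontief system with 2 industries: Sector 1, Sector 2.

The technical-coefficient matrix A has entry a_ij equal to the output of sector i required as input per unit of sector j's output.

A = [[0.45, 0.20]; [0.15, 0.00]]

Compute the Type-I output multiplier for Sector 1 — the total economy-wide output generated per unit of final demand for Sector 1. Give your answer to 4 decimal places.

m_1 = 2.2115

I − A =
  [   0.55    -0.20]
  [  -0.15     1.00]
det(I−A) = (0.55)(1.00) − (-0.20)(-0.15) = 0.5200
adj(I−A) = [[1.00, 0.20], [0.15, 0.55]]
(I − A)⁻¹ = adj(I−A) / det(I−A) ≈
  [   1.92308     0.38462]
  [   0.28846     1.05769]
The output multiplier for sector j is the column-j sum of the Leontief inverse (I − A)⁻¹ = adj(I−A) / det(I−A).
Column 1 of adj(I−A): (1.00, 0.15); det(I−A) = 0.5200.
m_1 = (1.00 + 0.15) / 0.5200 = 1.15 / 0.5200 ≈ 2.2115.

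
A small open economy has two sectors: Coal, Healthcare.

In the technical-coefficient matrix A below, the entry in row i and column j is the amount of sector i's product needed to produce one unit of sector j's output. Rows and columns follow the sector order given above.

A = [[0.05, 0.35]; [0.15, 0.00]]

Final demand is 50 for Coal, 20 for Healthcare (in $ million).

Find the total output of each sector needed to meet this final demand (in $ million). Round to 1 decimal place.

x_1 = 63.5, x_2 = 29.5

I − A =
  [   0.95    -0.35]
  [  -0.15     1.00]
det(I−A) = (0.95)(1.00) − (-0.35)(-0.15) = 0.8975
adj(I−A) = [[1.00, 0.35], [0.15, 0.95]]
(I − A)⁻¹ = adj(I−A) / det(I−A) ≈
  [   1.1142     0.3900]
  [   0.1671     1.0585]
x = (I − A)⁻¹ d = adj(I−A)·d / det(I−A), with det(I−A) = 0.8975:
  x_1 = (1.00·50 + 0.35·20) / 0.8975 = 57.00 / 0.8975 ≈ 63.5
  x_2 = (0.15·50 + 0.95·20) / 0.8975 = 26.50 / 0.8975 ≈ 29.5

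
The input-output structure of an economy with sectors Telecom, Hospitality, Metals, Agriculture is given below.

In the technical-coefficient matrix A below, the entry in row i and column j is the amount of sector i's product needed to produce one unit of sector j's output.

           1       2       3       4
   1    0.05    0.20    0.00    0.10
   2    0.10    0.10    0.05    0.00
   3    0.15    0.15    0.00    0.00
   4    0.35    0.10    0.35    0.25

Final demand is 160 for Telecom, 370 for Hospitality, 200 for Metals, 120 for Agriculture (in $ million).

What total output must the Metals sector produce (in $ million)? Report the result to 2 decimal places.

x_3 = 317.80

I − A =
  [   0.95    -0.20     0.00    -0.10]
  [  -0.10     0.90    -0.05     0.00]
  [  -0.15    -0.15     1.00     0.00]
  [  -0.35    -0.10    -0.35     0.75]
Compute the cofactors C_ij = (−1)^(i+j)·(3×3 minor ij) of I−A; the adjugate is their transpose:
adj(I−A) = Cᵀ =
  [ 0.669375   0.165250   0.039500   0.089250]
  [ 0.080625   0.672250   0.037375   0.010750]
  [ 0.112500   0.125625   0.593750   0.015000]
  [ 0.375625   0.225375   0.300500   0.826375]
det(I−A) = Σ_j (I−A)_1j·C_1j = (0.95)(0.669375) + (-0.20)(0.080625) + (0.00)(0.112500) + (-0.10)(0.375625) = 0.58221875
(I − A)⁻¹ = adj(I−A) / det(I−A) ≈
  [   1.1497     0.2838     0.0678     0.1533]
  [   0.1385     1.1546     0.0642     0.0185]
  [   0.1932     0.2158     1.0198     0.0258]
  [   0.6452     0.3871     0.5161     1.4194]
x = (I − A)⁻¹ d = adj(I−A)·d / det(I−A), with det(I−A) = 0.58221875:
  x_1 = (0.669375·160 + 0.165250·370 + 0.039500·200 + 0.089250·120) / 0.58221875 = 186.8525 / 0.58221875 ≈ 320.93
  x_2 = (0.080625·160 + 0.672250·370 + 0.037375·200 + 0.010750·120) / 0.58221875 = 270.3975 / 0.58221875 ≈ 464.43
  x_3 = (0.112500·160 + 0.125625·370 + 0.593750·200 + 0.015000·120) / 0.58221875 = 185.03125 / 0.58221875 ≈ 317.80
  x_4 = (0.375625·160 + 0.225375·370 + 0.300500·200 + 0.826375·120) / 0.58221875 = 302.75375 / 0.58221875 = 520.00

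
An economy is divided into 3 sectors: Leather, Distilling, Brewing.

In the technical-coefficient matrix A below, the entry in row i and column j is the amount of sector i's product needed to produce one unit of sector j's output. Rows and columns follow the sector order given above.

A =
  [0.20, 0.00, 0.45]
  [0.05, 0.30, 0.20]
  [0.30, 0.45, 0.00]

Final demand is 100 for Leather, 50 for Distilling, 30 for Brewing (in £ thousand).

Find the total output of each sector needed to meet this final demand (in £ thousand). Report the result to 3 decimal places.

x_L = 210.173, x_D = 129.703, x_B = 151.418

I − A =
  [   0.80     0.00    -0.45]
  [  -0.05     0.70    -0.20]
  [  -0.30    -0.45     1.00]
Cofactors of I−A, C_ij = (−1)^(i+j)·(minor ij) (rows/columns in the sector order above):
  C_11 = (0.70)(1.00) − (-0.20)(-0.45) = 0.6100
  C_12 = −[(-0.05)(1.00) − (-0.20)(-0.30)] = 0.1100
  C_13 = (-0.05)(-0.45) − (0.70)(-0.30) = 0.2325
  C_21 = −[(0.00)(1.00) − (-0.45)(-0.45)] = 0.2025
  C_22 = (0.80)(1.00) − (-0.45)(-0.30) = 0.6650
  C_23 = −[(0.80)(-0.45) − (0.00)(-0.30)] = 0.3600
  C_31 = (0.00)(-0.20) − (-0.45)(0.70) = 0.3150
  C_32 = −[(0.80)(-0.20) − (-0.45)(-0.05)] = 0.1825
  C_33 = (0.80)(0.70) − (0.00)(-0.05) = 0.5600
det(I−A) = Σ_j (I−A)_1j·C_1j = (0.80)(0.6100) + (0.00)(0.1100) + (-0.45)(0.2325) = 0.383375
adj(I−A) = Cᵀ =
  [ 0.6100   0.2025   0.3150]
  [ 0.1100   0.6650   0.1825]
  [ 0.2325   0.3600   0.5600]
(I − A)⁻¹ = adj(I−A) / det(I−A) ≈
  [   1.5911     0.5282     0.8216]
  [   0.2869     1.7346     0.4760]
  [   0.6065     0.9390     1.4607]
x = (I − A)⁻¹ d = adj(I−A)·d / det(I−A), with det(I−A) = 0.383375:
  x_L = (0.6100·100 + 0.2025·50 + 0.3150·30) / 0.383375 = 80.575 / 0.383375 ≈ 210.173
  x_D = (0.1100·100 + 0.6650·50 + 0.1825·30) / 0.383375 = 49.725 / 0.383375 ≈ 129.703
  x_B = (0.2325·100 + 0.3600·50 + 0.5600·30) / 0.383375 = 58.05 / 0.383375 ≈ 151.418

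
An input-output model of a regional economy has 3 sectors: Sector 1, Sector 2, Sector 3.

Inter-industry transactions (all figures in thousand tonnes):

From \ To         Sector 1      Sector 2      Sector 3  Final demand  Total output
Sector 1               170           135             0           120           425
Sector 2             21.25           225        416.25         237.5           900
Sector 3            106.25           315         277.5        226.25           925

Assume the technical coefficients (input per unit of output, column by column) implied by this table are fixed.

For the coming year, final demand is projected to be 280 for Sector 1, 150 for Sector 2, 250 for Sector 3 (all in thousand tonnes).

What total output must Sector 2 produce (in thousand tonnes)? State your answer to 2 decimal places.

x_2 = 866.04

Technical coefficients a_ij = z_ij / X_j:
  a_11 = 170/425 = 0.40, a_21 = 21.25/425 = 0.05, a_31 = 106.25/425 = 0.25
  a_12 = 135/900 = 0.15, a_22 = 225/900 = 0.25, a_32 = 315/900 = 0.35
  a_13 = 0/925 = 0.00, a_23 = 416.25/925 = 0.45, a_33 = 277.5/925 = 0.30
I − A =
  [   0.60    -0.15     0.00]
  [  -0.05     0.75    -0.45]
  [  -0.25    -0.35     0.70]
Cofactors of I−A, C_ij = (−1)^(i+j)·(minor ij) (rows/columns in the sector order above):
  C_11 = (0.75)(0.70) − (-0.45)(-0.35) = 0.3675
  C_12 = −[(-0.05)(0.70) − (-0.45)(-0.25)] = 0.1475
  C_13 = (-0.05)(-0.35) − (0.75)(-0.25) = 0.2050
  C_21 = −[(-0.15)(0.70) − (0.00)(-0.35)] = 0.1050
  C_22 = (0.60)(0.70) − (0.00)(-0.25) = 0.4200
  C_23 = −[(0.60)(-0.35) − (-0.15)(-0.25)] = 0.2475
  C_31 = (-0.15)(-0.45) − (0.00)(0.75) = 0.0675
  C_32 = −[(0.60)(-0.45) − (0.00)(-0.05)] = 0.2700
  C_33 = (0.60)(0.75) − (-0.15)(-0.05) = 0.4425
det(I−A) = Σ_j (I−A)_1j·C_1j = (0.60)(0.3675) + (-0.15)(0.1475) + (0.00)(0.2050) = 0.198375
adj(I−A) = Cᵀ =
  [ 0.3675   0.1050   0.0675]
  [ 0.1475   0.4200   0.2700]
  [ 0.2050   0.2475   0.4425]
(I − A)⁻¹ = adj(I−A) / det(I−A) ≈
  [   1.8526     0.5293     0.3403]
  [   0.7435     2.1172     1.3611]
  [   1.0334     1.2476     2.2306]
x = (I − A)⁻¹ d = adj(I−A)·d / det(I−A), with det(I−A) = 0.198375:
  x_1 = (0.3675·280 + 0.1050·150 + 0.0675·250) / 0.198375 = 135.525 / 0.198375 ≈ 683.18
  x_2 = (0.1475·280 + 0.4200·150 + 0.2700·250) / 0.198375 = 171.80 / 0.198375 ≈ 866.04
  x_3 = (0.2050·280 + 0.2475·150 + 0.4425·250) / 0.198375 = 205.15 / 0.198375 ≈ 1034.15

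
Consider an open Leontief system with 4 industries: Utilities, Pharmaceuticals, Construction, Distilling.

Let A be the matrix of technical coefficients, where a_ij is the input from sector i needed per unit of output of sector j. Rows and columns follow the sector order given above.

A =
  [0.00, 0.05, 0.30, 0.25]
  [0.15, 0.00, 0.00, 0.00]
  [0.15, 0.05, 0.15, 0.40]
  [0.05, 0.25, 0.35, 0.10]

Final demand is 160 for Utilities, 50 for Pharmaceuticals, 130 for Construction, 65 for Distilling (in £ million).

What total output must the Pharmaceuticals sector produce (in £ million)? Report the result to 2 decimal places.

x_P = 98.99

I − A =
  [   1.00    -0.05    -0.30    -0.25]
  [  -0.15     1.00     0.00     0.00]
  [  -0.15    -0.05     0.85    -0.40]
  [  -0.05    -0.25    -0.35     0.90]
Compute the cofactors C_ij = (−1)^(i+j)·(3×3 minor ij) of I−A; the adjugate is their transpose:
adj(I−A) = Cᵀ =
  [ 0.625000   0.132250   0.357500   0.332500]
  [ 0.093750   0.554750   0.053625   0.049875]
  [ 0.176750   0.161500   0.871375   0.436375]
  [ 0.129500   0.224250   0.373625   0.796375]
det(I−A) = Σ_j (I−A)_1j·C_1j = (1.00)(0.625000) + (-0.05)(0.093750) + (-0.30)(0.176750) + (-0.25)(0.129500) = 0.5349125
(I − A)⁻¹ = adj(I−A) / det(I−A) ≈
  [   1.1684     0.2472     0.6683     0.6216]
  [   0.1753     1.0371     0.1003     0.0932]
  [   0.3304     0.3019     1.6290     0.8158]
  [   0.2421     0.4192     0.6985     1.4888]
x = (I − A)⁻¹ d = adj(I−A)·d / det(I−A), with det(I−A) = 0.5349125:
  x_U = (0.625000·160 + 0.132250·50 + 0.357500·130 + 0.332500·65) / 0.5349125 = 174.70 / 0.5349125 ≈ 326.60
  x_P = (0.093750·160 + 0.554750·50 + 0.053625·130 + 0.049875·65) / 0.5349125 = 52.950625 / 0.5349125 ≈ 98.99
  x_C = (0.176750·160 + 0.161500·50 + 0.871375·130 + 0.436375·65) / 0.5349125 = 177.998125 / 0.5349125 ≈ 332.76
  x_D = (0.129500·160 + 0.224250·50 + 0.373625·130 + 0.796375·65) / 0.5349125 = 132.268125 / 0.5349125 ≈ 247.27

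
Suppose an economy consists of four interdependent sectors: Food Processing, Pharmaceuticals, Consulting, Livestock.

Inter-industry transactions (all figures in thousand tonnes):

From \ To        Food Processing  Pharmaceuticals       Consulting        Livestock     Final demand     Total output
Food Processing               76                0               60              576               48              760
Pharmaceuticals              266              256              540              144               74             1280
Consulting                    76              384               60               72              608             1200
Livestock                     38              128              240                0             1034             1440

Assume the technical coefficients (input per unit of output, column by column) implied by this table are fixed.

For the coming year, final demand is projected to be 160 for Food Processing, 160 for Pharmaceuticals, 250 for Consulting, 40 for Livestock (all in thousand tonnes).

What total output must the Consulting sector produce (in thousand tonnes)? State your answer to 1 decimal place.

x_C = 512.1

Technical coefficients a_ij = z_ij / X_j:
  a_FF = 76/760 = 0.10, a_PF = 266/760 = 0.35, a_CF = 76/760 = 0.10, a_LF = 38/760 = 0.05
  a_FP = 0/1280 = 0.00, a_PP = 256/1280 = 0.20, a_CP = 384/1280 = 0.30, a_LP = 128/1280 = 0.10
  a_FC = 60/1200 = 0.05, a_PC = 540/1200 = 0.45, a_CC = 60/1200 = 0.05, a_LC = 240/1200 = 0.20
  a_FL = 576/1440 = 0.40, a_PL = 144/1440 = 0.10, a_CL = 72/1440 = 0.05, a_LL = 0/1440 = 0.00
I − A =
  [   0.90     0.00    -0.05    -0.40]
  [  -0.35     0.80    -0.45    -0.10]
  [  -0.10    -0.30     0.95    -0.05]
  [  -0.05    -0.10    -0.20     1.00]
Compute the cofactors C_ij = (−1)^(i+j)·(3×3 minor ij) of I−A; the adjugate is their transpose:
adj(I−A) = Cᵀ =
  [ 0.599250   0.077250   0.121500   0.253500]
  [ 0.381875   0.813875   0.459750   0.257125]
  [ 0.189250   0.272500   0.681000   0.137000]
  [ 0.106000   0.139750   0.188250   0.553250]
det(I−A) = Σ_j (I−A)_1j·C_1j = (0.90)(0.599250) + (0.00)(0.381875) + (-0.05)(0.189250) + (-0.40)(0.106000) = 0.4874625
(I − A)⁻¹ = adj(I−A) / det(I−A) ≈
  [   1.2293     0.1585     0.2492     0.5200]
  [   0.7834     1.6696     0.9431     0.5275]
  [   0.3882     0.5590     1.3970     0.2810]
  [   0.2175     0.2867     0.3862     1.1350]
x = (I − A)⁻¹ d = adj(I−A)·d / det(I−A), with det(I−A) = 0.4874625:
  x_F = (0.599250·160 + 0.077250·160 + 0.121500·250 + 0.253500·40) / 0.4874625 = 148.755 / 0.4874625 ≈ 305.2
  x_P = (0.381875·160 + 0.813875·160 + 0.459750·250 + 0.257125·40) / 0.4874625 = 316.5425 / 0.4874625 ≈ 649.4
  x_C = (0.189250·160 + 0.272500·160 + 0.681000·250 + 0.137000·40) / 0.4874625 = 249.61 / 0.4874625 ≈ 512.1
  x_L = (0.106000·160 + 0.139750·160 + 0.188250·250 + 0.553250·40) / 0.4874625 = 108.5125 / 0.4874625 ≈ 222.6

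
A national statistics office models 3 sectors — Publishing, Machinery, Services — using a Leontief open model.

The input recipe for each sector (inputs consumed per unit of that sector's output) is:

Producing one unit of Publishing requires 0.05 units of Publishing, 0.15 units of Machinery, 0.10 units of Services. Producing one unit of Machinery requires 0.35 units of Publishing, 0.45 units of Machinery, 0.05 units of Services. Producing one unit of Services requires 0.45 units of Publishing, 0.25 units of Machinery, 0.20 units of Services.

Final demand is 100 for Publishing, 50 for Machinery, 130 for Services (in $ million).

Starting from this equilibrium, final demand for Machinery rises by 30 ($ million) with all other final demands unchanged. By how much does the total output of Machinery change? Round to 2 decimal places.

Δx_2 = 65.55

I − A =
  [   0.95    -0.35    -0.45]
  [  -0.15     0.55    -0.25]
  [  -0.10    -0.05     0.80]
Cofactors of I−A, C_ij = (−1)^(i+j)·(minor ij) (rows/columns in the sector order above):
  C_11 = (0.55)(0.80) − (-0.25)(-0.05) = 0.4275
  C_12 = −[(-0.15)(0.80) − (-0.25)(-0.10)] = 0.1450
  C_13 = (-0.15)(-0.05) − (0.55)(-0.10) = 0.0625
  C_21 = −[(-0.35)(0.80) − (-0.45)(-0.05)] = 0.3025
  C_22 = (0.95)(0.80) − (-0.45)(-0.10) = 0.7150
  C_23 = −[(0.95)(-0.05) − (-0.35)(-0.10)] = 0.0825
  C_31 = (-0.35)(-0.25) − (-0.45)(0.55) = 0.3350
  C_32 = −[(0.95)(-0.25) − (-0.45)(-0.15)] = 0.3050
  C_33 = (0.95)(0.55) − (-0.35)(-0.15) = 0.4700
det(I−A) = Σ_j (I−A)_1j·C_1j = (0.95)(0.4275) + (-0.35)(0.1450) + (-0.45)(0.0625) = 0.32725
adj(I−A) = Cᵀ =
  [ 0.4275   0.3025   0.3350]
  [ 0.1450   0.7150   0.3050]
  [ 0.0625   0.0825   0.4700]
(I − A)⁻¹ = adj(I−A) / det(I−A) ≈
  [   1.3063     0.9244     1.0237]
  [   0.4431     2.1849     0.9320]
  [   0.1910     0.2521     1.4362]
Δx = (I − A)⁻¹ Δd with Δd having +30 in the Machinery component and 0 elsewhere.
So Δx_2 = L_22 · (+30), where L_22 = adj(I−A)_22 / det(I−A) = 0.7150 / 0.32725.
Δx_2 = 0.7150 × (+30) / 0.32725 = 21.45 / 0.32725 ≈ 65.55.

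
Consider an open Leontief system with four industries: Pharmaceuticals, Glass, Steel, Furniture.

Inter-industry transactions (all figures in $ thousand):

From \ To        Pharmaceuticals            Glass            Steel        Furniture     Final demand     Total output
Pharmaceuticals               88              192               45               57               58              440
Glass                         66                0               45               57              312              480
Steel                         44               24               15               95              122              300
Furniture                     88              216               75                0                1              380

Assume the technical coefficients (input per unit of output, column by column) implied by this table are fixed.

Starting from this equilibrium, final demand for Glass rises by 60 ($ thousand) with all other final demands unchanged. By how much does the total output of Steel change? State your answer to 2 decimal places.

Δx_S = 23.70

Technical coefficients a_ij = z_ij / X_j:
  a_PP = 88/440 = 0.20, a_GP = 66/440 = 0.15, a_SP = 44/440 = 0.10, a_FP = 88/440 = 0.20
  a_PG = 192/480 = 0.40, a_GG = 0/480 = 0.00, a_SG = 24/480 = 0.05, a_FG = 216/480 = 0.45
  a_PS = 45/300 = 0.15, a_GS = 45/300 = 0.15, a_SS = 15/300 = 0.05, a_FS = 75/300 = 0.25
  a_PF = 57/380 = 0.15, a_GF = 57/380 = 0.15, a_SF = 95/380 = 0.25, a_FF = 0/380 = 0.00
I − A =
  [   0.80    -0.40    -0.15    -0.15]
  [  -0.15     1.00    -0.15    -0.15]
  [  -0.10    -0.05     0.95    -0.25]
  [  -0.20    -0.45    -0.25     1.00]
Compute the cofactors C_ij = (−1)^(i+j)·(3×3 minor ij) of I−A; the adjugate is their transpose:
adj(I−A) = Cᵀ =
  [ 0.797125   0.445375   0.262500   0.252000]
  [ 0.187875   0.655250   0.178125   0.171000]
  [ 0.169125   0.195250   0.633875   0.213125]
  [ 0.286250   0.432750   0.291125   0.674875]
det(I−A) = Σ_j (I−A)_1j·C_1j = (0.80)(0.797125) + (-0.40)(0.187875) + (-0.15)(0.169125) + (-0.15)(0.286250) = 0.49424375
(I − A)⁻¹ = adj(I−A) / det(I−A) ≈
  [   1.6128     0.9011     0.5311     0.5099]
  [   0.3801     1.3258     0.3604     0.3460]
  [   0.3422     0.3950     1.2825     0.4312]
  [   0.5792     0.8756     0.5890     1.3655]
Δx = (I − A)⁻¹ Δd with Δd having +60 in the Glass component and 0 elsewhere.
So Δx_S = L_SG · (+60), where L_SG = adj(I−A)_SG / det(I−A) = 0.195250 / 0.49424375.
Δx_S = 0.195250 × (+60) / 0.49424375 = 11.715 / 0.49424375 ≈ 23.70.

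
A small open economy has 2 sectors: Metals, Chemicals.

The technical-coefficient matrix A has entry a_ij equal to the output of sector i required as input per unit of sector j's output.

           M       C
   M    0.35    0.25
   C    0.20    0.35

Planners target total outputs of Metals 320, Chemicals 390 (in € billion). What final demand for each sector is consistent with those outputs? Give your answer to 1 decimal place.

I − A =
  [   0.65    -0.25]
  [  -0.20     0.65]
d = (I − A) x:
  d_M = (+0.65)·320 + (-0.25)·390 = 110.5
  d_C = (-0.20)·320 + (+0.65)·390 = 189.5

d_M = 110.5, d_C = 189.5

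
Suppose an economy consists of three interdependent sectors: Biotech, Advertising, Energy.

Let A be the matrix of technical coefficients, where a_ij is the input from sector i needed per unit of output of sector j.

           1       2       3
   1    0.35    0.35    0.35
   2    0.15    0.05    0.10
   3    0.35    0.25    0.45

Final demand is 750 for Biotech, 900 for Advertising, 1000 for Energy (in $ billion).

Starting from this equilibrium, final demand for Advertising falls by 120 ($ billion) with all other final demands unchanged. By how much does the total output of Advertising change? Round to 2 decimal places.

I − A =
  [   0.65    -0.35    -0.35]
  [  -0.15     0.95    -0.10]
  [  -0.35    -0.25     0.55]
Cofactors of I−A, C_ij = (−1)^(i+j)·(minor ij) (rows/columns in the sector order above):
  C_11 = (0.95)(0.55) − (-0.10)(-0.25) = 0.4975
  C_12 = −[(-0.15)(0.55) − (-0.10)(-0.35)] = 0.1175
  C_13 = (-0.15)(-0.25) − (0.95)(-0.35) = 0.3700
  C_21 = −[(-0.35)(0.55) − (-0.35)(-0.25)] = 0.2800
  C_22 = (0.65)(0.55) − (-0.35)(-0.35) = 0.2350
  C_23 = −[(0.65)(-0.25) − (-0.35)(-0.35)] = 0.2850
  C_31 = (-0.35)(-0.10) − (-0.35)(0.95) = 0.3675
  C_32 = −[(0.65)(-0.10) − (-0.35)(-0.15)] = 0.1175
  C_33 = (0.65)(0.95) − (-0.35)(-0.15) = 0.5650
det(I−A) = Σ_j (I−A)_1j·C_1j = (0.65)(0.4975) + (-0.35)(0.1175) + (-0.35)(0.3700) = 0.15275
adj(I−A) = Cᵀ =
  [ 0.4975   0.2800   0.3675]
  [ 0.1175   0.2350   0.1175]
  [ 0.3700   0.2850   0.5650]
(I − A)⁻¹ = adj(I−A) / det(I−A) ≈
  [   3.2570     1.8331     2.4059]
  [   0.7692     1.5385     0.7692]
  [   2.4223     1.8658     3.6989]
Δx = (I − A)⁻¹ Δd with Δd having -120 in the Advertising component and 0 elsewhere.
So Δx_2 = L_22 · (-120), where L_22 = adj(I−A)_22 / det(I−A) = 0.2350 / 0.15275.
Δx_2 = 0.2350 × (-120) / 0.15275 = -28.20 / 0.15275 ≈ -184.62.

Δx_2 = -184.62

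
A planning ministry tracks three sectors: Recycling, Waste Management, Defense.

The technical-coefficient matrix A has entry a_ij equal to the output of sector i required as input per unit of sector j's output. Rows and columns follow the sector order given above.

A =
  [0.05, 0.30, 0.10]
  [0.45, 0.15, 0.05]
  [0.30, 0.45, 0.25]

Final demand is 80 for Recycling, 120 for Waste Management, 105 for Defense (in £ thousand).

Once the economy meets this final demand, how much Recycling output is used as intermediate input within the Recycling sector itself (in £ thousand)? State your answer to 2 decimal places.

I − A =
  [   0.95    -0.30    -0.10]
  [  -0.45     0.85    -0.05]
  [  -0.30    -0.45     0.75]
Cofactors of I−A, C_ij = (−1)^(i+j)·(minor ij) (rows/columns in the sector order above):
  C_11 = (0.85)(0.75) − (-0.05)(-0.45) = 0.6150
  C_12 = −[(-0.45)(0.75) − (-0.05)(-0.30)] = 0.3525
  C_13 = (-0.45)(-0.45) − (0.85)(-0.30) = 0.4575
  C_21 = −[(-0.30)(0.75) − (-0.10)(-0.45)] = 0.2700
  C_22 = (0.95)(0.75) − (-0.10)(-0.30) = 0.6825
  C_23 = −[(0.95)(-0.45) − (-0.30)(-0.30)] = 0.5175
  C_31 = (-0.30)(-0.05) − (-0.10)(0.85) = 0.1000
  C_32 = −[(0.95)(-0.05) − (-0.10)(-0.45)] = 0.0925
  C_33 = (0.95)(0.85) − (-0.30)(-0.45) = 0.6725
det(I−A) = Σ_j (I−A)_1j·C_1j = (0.95)(0.6150) + (-0.30)(0.3525) + (-0.10)(0.4575) = 0.43275
adj(I−A) = Cᵀ =
  [ 0.6150   0.2700   0.1000]
  [ 0.3525   0.6825   0.0925]
  [ 0.4575   0.5175   0.6725]
(I − A)⁻¹ = adj(I−A) / det(I−A) ≈
  [   1.4211     0.6239     0.2311]
  [   0.8146     1.5771     0.2137]
  [   1.0572     1.1958     1.5540]
First solve x = (I − A)⁻¹ d = adj(I−A)·d / det(I−A); in particular x_1 = (0.6150·80 + 0.2700·120 + 0.1000·105) / 0.43275 = 92.10 / 0.43275 ≈ 212.8250.
Intermediate flow from 1 to 1: z_11 = a_11 · x_1 = 0.05 × 92.10 / 0.43275 = 4.605 / 0.43275 ≈ 10.64.

z_11 = 10.64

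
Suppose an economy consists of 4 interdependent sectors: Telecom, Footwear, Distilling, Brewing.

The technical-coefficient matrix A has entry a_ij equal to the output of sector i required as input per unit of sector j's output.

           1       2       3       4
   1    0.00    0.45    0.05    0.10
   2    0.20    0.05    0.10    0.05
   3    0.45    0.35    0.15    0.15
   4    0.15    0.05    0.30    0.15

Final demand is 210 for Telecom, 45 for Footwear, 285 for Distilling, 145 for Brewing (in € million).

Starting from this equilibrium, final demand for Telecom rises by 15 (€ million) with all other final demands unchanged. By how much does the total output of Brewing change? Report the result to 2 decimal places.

Δx_4 = 8.79

I − A =
  [   1.00    -0.45    -0.05    -0.10]
  [  -0.20     0.95    -0.10    -0.05]
  [  -0.45    -0.35     0.85    -0.15]
  [  -0.15    -0.05    -0.30     0.85]
Compute the cofactors C_ij = (−1)^(i+j)·(3×3 minor ij) of I−A; the adjugate is their transpose:
adj(I−A) = Cᵀ =
  [ 0.605750   0.334875   0.114250   0.111125]
  [ 0.189125   0.631000   0.113375   0.079375]
  [ 0.447250   0.484250   0.709875   0.206375]
  [ 0.275875   0.267125   0.277375   0.650875]
det(I−A) = Σ_j (I−A)_1j·C_1j = (1.00)(0.605750) + (-0.45)(0.189125) + (-0.05)(0.447250) + (-0.10)(0.275875) = 0.47069375
(I − A)⁻¹ = adj(I−A) / det(I−A) ≈
  [   1.2869     0.7114     0.2427     0.2361]
  [   0.4018     1.3406     0.2409     0.1686]
  [   0.9502     1.0288     1.5081     0.4384]
  [   0.5861     0.5675     0.5893     1.3828]
Δx = (I − A)⁻¹ Δd with Δd having +15 in the Telecom component and 0 elsewhere.
So Δx_4 = L_41 · (+15), where L_41 = adj(I−A)_41 / det(I−A) = 0.275875 / 0.47069375.
Δx_4 = 0.275875 × (+15) / 0.47069375 = 4.138125 / 0.47069375 ≈ 8.79.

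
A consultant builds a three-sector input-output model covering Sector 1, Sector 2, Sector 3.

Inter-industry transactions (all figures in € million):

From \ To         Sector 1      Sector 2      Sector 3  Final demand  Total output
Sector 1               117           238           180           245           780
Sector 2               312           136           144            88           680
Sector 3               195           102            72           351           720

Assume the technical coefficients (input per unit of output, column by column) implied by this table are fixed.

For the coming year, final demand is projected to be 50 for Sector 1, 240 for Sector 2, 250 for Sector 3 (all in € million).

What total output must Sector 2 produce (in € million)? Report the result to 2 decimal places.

Technical coefficients a_ij = z_ij / X_j:
  a_11 = 117/780 = 0.15, a_21 = 312/780 = 0.40, a_31 = 195/780 = 0.25
  a_12 = 238/680 = 0.35, a_22 = 136/680 = 0.20, a_32 = 102/680 = 0.15
  a_13 = 180/720 = 0.25, a_23 = 144/720 = 0.20, a_33 = 72/720 = 0.10
I − A =
  [   0.85    -0.35    -0.25]
  [  -0.40     0.80    -0.20]
  [  -0.25    -0.15     0.90]
Cofactors of I−A, C_ij = (−1)^(i+j)·(minor ij) (rows/columns in the sector order above):
  C_11 = (0.80)(0.90) − (-0.20)(-0.15) = 0.6900
  C_12 = −[(-0.40)(0.90) − (-0.20)(-0.25)] = 0.4100
  C_13 = (-0.40)(-0.15) − (0.80)(-0.25) = 0.2600
  C_21 = −[(-0.35)(0.90) − (-0.25)(-0.15)] = 0.3525
  C_22 = (0.85)(0.90) − (-0.25)(-0.25) = 0.7025
  C_23 = −[(0.85)(-0.15) − (-0.35)(-0.25)] = 0.2150
  C_31 = (-0.35)(-0.20) − (-0.25)(0.80) = 0.2700
  C_32 = −[(0.85)(-0.20) − (-0.25)(-0.40)] = 0.2700
  C_33 = (0.85)(0.80) − (-0.35)(-0.40) = 0.5400
det(I−A) = Σ_j (I−A)_1j·C_1j = (0.85)(0.6900) + (-0.35)(0.4100) + (-0.25)(0.2600) = 0.3780
adj(I−A) = Cᵀ =
  [ 0.6900   0.3525   0.2700]
  [ 0.4100   0.7025   0.2700]
  [ 0.2600   0.2150   0.5400]
(I − A)⁻¹ = adj(I−A) / det(I−A) ≈
  [   1.8254     0.9325     0.7143]
  [   1.0847     1.8585     0.7143]
  [   0.6878     0.5688     1.4286]
x = (I − A)⁻¹ d = adj(I−A)·d / det(I−A), with det(I−A) = 0.3780:
  x_1 = (0.6900·50 + 0.3525·240 + 0.2700·250) / 0.3780 = 186.60 / 0.3780 ≈ 493.65
  x_2 = (0.4100·50 + 0.7025·240 + 0.2700·250) / 0.3780 = 256.60 / 0.3780 ≈ 678.84
  x_3 = (0.2600·50 + 0.2150·240 + 0.5400·250) / 0.3780 = 199.60 / 0.3780 ≈ 528.04

x_2 = 678.84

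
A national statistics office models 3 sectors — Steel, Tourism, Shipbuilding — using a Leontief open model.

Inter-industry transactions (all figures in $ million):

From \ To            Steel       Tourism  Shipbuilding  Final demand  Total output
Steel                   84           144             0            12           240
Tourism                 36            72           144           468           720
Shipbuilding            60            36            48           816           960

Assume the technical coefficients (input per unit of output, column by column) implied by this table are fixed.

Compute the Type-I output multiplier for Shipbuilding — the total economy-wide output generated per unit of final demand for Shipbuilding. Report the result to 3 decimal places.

Technical coefficients a_ij = z_ij / X_j:
  a_11 = 84/240 = 0.35, a_21 = 36/240 = 0.15, a_31 = 60/240 = 0.25
  a_12 = 144/720 = 0.20, a_22 = 72/720 = 0.10, a_32 = 36/720 = 0.05
  a_13 = 0/960 = 0.00, a_23 = 144/960 = 0.15, a_33 = 48/960 = 0.05
I − A =
  [   0.65    -0.20     0.00]
  [  -0.15     0.90    -0.15]
  [  -0.25    -0.05     0.95]
Cofactors of I−A, C_ij = (−1)^(i+j)·(minor ij) (rows/columns in the sector order above):
  C_11 = (0.90)(0.95) − (-0.15)(-0.05) = 0.8475
  C_12 = −[(-0.15)(0.95) − (-0.15)(-0.25)] = 0.1800
  C_13 = (-0.15)(-0.05) − (0.90)(-0.25) = 0.2325
  C_21 = −[(-0.20)(0.95) − (0.00)(-0.05)] = 0.1900
  C_22 = (0.65)(0.95) − (0.00)(-0.25) = 0.6175
  C_23 = −[(0.65)(-0.05) − (-0.20)(-0.25)] = 0.0825
  C_31 = (-0.20)(-0.15) − (0.00)(0.90) = 0.0300
  C_32 = −[(0.65)(-0.15) − (0.00)(-0.15)] = 0.0975
  C_33 = (0.65)(0.90) − (-0.20)(-0.15) = 0.5550
det(I−A) = Σ_j (I−A)_1j·C_1j = (0.65)(0.8475) + (-0.20)(0.1800) + (0.00)(0.2325) = 0.514875
adj(I−A) = Cᵀ =
  [ 0.8475   0.1900   0.0300]
  [ 0.1800   0.6175   0.0975]
  [ 0.2325   0.0825   0.5550]
(I − A)⁻¹ = adj(I−A) / det(I−A) ≈
  [   1.6460     0.3690     0.0583]
  [   0.3496     1.1993     0.1894]
  [   0.4516     0.1602     1.0779]
The output multiplier for sector j is the column-j sum of the Leontief inverse (I − A)⁻¹ = adj(I−A) / det(I−A).
Column 3 of adj(I−A): (0.0300, 0.0975, 0.5550); det(I−A) = 0.514875.
m_3 = (0.0300 + 0.0975 + 0.5550) / 0.514875 = 0.6825 / 0.514875 ≈ 1.326.

m_3 = 1.326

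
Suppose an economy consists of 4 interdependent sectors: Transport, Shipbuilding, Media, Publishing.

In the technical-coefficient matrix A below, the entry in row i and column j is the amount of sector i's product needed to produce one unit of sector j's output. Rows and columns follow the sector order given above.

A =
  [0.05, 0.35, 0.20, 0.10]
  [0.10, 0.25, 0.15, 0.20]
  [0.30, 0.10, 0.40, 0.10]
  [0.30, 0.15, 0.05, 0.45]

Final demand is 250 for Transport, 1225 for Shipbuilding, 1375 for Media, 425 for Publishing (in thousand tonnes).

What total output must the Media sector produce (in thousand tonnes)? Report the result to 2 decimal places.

x_3 = 5485.37

I − A =
  [   0.95    -0.35    -0.20    -0.10]
  [  -0.10     0.75    -0.15    -0.20]
  [  -0.30    -0.10     0.60    -0.10]
  [  -0.30    -0.15    -0.05     0.55]
Compute the cofactors C_ij = (−1)^(i+j)·(3×3 minor ij) of I−A; the adjugate is their transpose:
adj(I−A) = Cᵀ =
  [ 0.214250   0.137250   0.114875   0.109750]
  [ 0.100750   0.250250   0.106875   0.128750]
  [ 0.150250   0.136250   0.299125   0.131250]
  [ 0.158000   0.155500   0.119000   0.329500]
det(I−A) = Σ_j (I−A)_1j·C_1j = (0.95)(0.214250) + (-0.35)(0.100750) + (-0.20)(0.150250) + (-0.10)(0.158000) = 0.122425
(I − A)⁻¹ = adj(I−A) / det(I−A) ≈
  [   1.7501     1.1211     0.9383     0.8965]
  [   0.8230     2.0441     0.8730     1.0517]
  [   1.2273     1.1129     2.4433     1.0721]
  [   1.2906     1.2702     0.9720     2.6914]
x = (I − A)⁻¹ d = adj(I−A)·d / det(I−A), with det(I−A) = 0.122425:
  x_1 = (0.214250·250 + 0.137250·1225 + 0.114875·1375 + 0.109750·425) / 0.122425 = 426.290625 / 0.122425 ≈ 3482.06
  x_2 = (0.100750·250 + 0.250250·1225 + 0.106875·1375 + 0.128750·425) / 0.122425 = 533.415625 / 0.122425 ≈ 4357.08
  x_3 = (0.150250·250 + 0.136250·1225 + 0.299125·1375 + 0.131250·425) / 0.122425 = 671.546875 / 0.122425 ≈ 5485.37
  x_4 = (0.158000·250 + 0.155500·1225 + 0.119000·1375 + 0.329500·425) / 0.122425 = 533.65 / 0.122425 ≈ 4359.00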